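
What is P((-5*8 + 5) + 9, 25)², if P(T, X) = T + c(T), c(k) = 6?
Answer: 400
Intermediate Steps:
P(T, X) = 6 + T (P(T, X) = T + 6 = 6 + T)
P((-5*8 + 5) + 9, 25)² = (6 + ((-5*8 + 5) + 9))² = (6 + ((-40 + 5) + 9))² = (6 + (-35 + 9))² = (6 - 26)² = (-20)² = 400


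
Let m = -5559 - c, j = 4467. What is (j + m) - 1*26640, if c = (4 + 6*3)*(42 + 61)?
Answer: -29998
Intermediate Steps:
c = 2266 (c = (4 + 18)*103 = 22*103 = 2266)
m = -7825 (m = -5559 - 1*2266 = -5559 - 2266 = -7825)
(j + m) - 1*26640 = (4467 - 7825) - 1*26640 = -3358 - 26640 = -29998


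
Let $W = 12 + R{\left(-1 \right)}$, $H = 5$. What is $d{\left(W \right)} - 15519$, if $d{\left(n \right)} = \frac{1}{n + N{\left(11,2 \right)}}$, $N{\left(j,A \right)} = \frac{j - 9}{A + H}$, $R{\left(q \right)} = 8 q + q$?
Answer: $- \frac{356930}{23} \approx -15519.0$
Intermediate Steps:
$R{\left(q \right)} = 9 q$
$N{\left(j,A \right)} = \frac{-9 + j}{5 + A}$ ($N{\left(j,A \right)} = \frac{j - 9}{A + 5} = \frac{-9 + j}{5 + A}$)
$W = 3$ ($W = 12 + 9 \left(-1\right) = 12 - 9 = 3$)
$d{\left(n \right)} = \frac{1}{\frac{2}{7} + n}$ ($d{\left(n \right)} = \frac{1}{n + \frac{-9 + 11}{5 + 2}} = \frac{1}{n + \frac{1}{7} \cdot 2} = \frac{1}{n + \frac{2}{7}} = \frac{1}{\frac{2}{7} + n}$)
$d{\left(W \right)} - 15519 = \frac{7}{2 + 7 \cdot 3} - 15519 = \frac{7}{2 + 21} - 15519 = \frac{7}{23} - 15519 = - \frac{356930}{23}$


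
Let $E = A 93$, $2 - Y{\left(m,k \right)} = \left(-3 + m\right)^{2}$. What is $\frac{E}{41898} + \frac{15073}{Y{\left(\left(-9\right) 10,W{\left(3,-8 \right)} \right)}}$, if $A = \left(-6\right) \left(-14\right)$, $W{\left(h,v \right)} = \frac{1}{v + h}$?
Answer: $- \frac{93996365}{60382001} \approx -1.5567$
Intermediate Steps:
$W{\left(h,v \right)} = \frac{1}{h + v}$
$A = 84$
$Y{\left(m,k \right)} = 2 - \left(-3 + m\right)^{2}$
$E = 7812$ ($E = 84 \cdot 93 = 7812$)
$\frac{E}{41898} + \frac{15073}{Y{\left(\left(-9\right) 10,W{\left(3,-8 \right)} \right)}} = \frac{7812}{41898} + \frac{15073}{2 - \left(-3 - 90\right)^{2}} = 7812 \cdot \frac{1}{41898} + \frac{15073}{2 - \left(-3 - 90\right)^{2}} = \frac{1302}{6983} + \frac{15073}{2 - \left(-93\right)^{2}} = \frac{1302}{6983} + \frac{15073}{2 - 8649} = \frac{1302}{6983} + \frac{15073}{-8647} = \frac{1302}{6983} + 15073 \left(- \frac{1}{8647}\right) = \frac{1302}{6983} - \frac{15073}{8647} = - \frac{93996365}{60382001}$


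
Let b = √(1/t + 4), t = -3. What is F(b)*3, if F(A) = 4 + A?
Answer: 12 + √33 ≈ 17.745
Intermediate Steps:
b = √33/3 (b = √(1/(-3) + 4) = √(1*(-⅓) + 4) = √(-⅓ + 4) = √(11/3) = √33/3 ≈ 1.9149)
F(b)*3 = (4 + √33/3)*3 = 12 + √33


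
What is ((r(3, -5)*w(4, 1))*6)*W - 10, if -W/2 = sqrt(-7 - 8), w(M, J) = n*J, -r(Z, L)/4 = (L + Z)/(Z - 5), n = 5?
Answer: -10 + 240*I*sqrt(15) ≈ -10.0 + 929.52*I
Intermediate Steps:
r(Z, L) = -4*(L + Z)/(-5 + Z) (r(Z, L) = -4*(L + Z)/(Z - 5) = -4*(L + Z)/(-5 + Z))
w(M, J) = 5*J
W = -2*I*sqrt(15) (W = -2*sqrt(-7 - 8) = -2*I*sqrt(15) ≈ -7.746*I)
((r(3, -5)*w(4, 1))*6)*W - 10 = (((4*(-1*(-5) - 1*3)/(-5 + 3))*(5*1))*6)*(-2*I*sqrt(15)) - 10 = (((4*(5 - 3)/(-2))*5)*6)*(-2*I*sqrt(15)) - 10 = (((4*(-1/2)*2)*5)*6)*(-2*I*sqrt(15)) - 10 = (-4*5*6)*(-2*I*sqrt(15)) - 10 = (-20*6)*(-2*I*sqrt(15)) - 10 = -(-240)*I*sqrt(15) - 10 = 240*I*sqrt(15) - 10 = -10 + 240*I*sqrt(15)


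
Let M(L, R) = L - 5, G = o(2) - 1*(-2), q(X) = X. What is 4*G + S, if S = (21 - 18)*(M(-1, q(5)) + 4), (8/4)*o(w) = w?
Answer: 6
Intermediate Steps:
o(w) = w/2
G = 3 (G = (1/2)*2 - 1*(-2) = 1 + 2 = 3)
M(L, R) = -5 + L
S = -6 (S = (21 - 18)*((-5 - 1) + 4) = 3*(-6 + 4) = 3*(-2) = -6)
4*G + S = 4*3 - 6 = 12 - 6 = 6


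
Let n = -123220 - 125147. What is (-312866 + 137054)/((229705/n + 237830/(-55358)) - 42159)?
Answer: 172661202647388/41408579164741 ≈ 4.1697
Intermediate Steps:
n = -248367
(-312866 + 137054)/((229705/n + 237830/(-55358)) - 42159) = (-312866 + 137054)/((229705/(-248367) + 237830/(-55358)) - 42159) = -175812/((229705*(-1/248367) + 237830*(-1/55358)) - 42159) = -175812/((-32815/35481 - 118915/27679) - 42159) = -175812/(-5127509500/982078599 - 42159) = -175812/(-41408579164741/982078599) = -175812*(-982078599/41408579164741) = 172661202647388/41408579164741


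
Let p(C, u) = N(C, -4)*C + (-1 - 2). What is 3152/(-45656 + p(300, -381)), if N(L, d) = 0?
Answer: -3152/45659 ≈ -0.069034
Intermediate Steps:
p(C, u) = -3 (p(C, u) = 0*C + (-1 - 2) = 0 - 3 = -3)
3152/(-45656 + p(300, -381)) = 3152/(-45656 - 3) = 3152/(-45659) = 3152*(-1/45659) = -3152/45659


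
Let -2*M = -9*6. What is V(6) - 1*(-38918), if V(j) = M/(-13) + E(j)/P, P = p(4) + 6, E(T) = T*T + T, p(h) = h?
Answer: 2529808/65 ≈ 38920.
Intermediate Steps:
M = 27 (M = -(-9)*6/2 = -½*(-54) = 27)
E(T) = T + T² (E(T) = T² + T = T + T²)
P = 10 (P = 4 + 6 = 10)
V(j) = -27/13 + j*(1 + j)/10 (V(j) = 27/(-13) + (j*(1 + j))/10 = 27*(-1/13) + (j*(1 + j))*(⅒) = -27/13 + j*(1 + j)/10)
V(6) - 1*(-38918) = (-27/13 + (⅒)*6*(1 + 6)) - 1*(-38918) = (-27/13 + (⅒)*6*7) + 38918 = (-27/13 + 21/5) + 38918 = 138/65 + 38918 = 2529808/65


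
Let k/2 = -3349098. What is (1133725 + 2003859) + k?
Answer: -3560612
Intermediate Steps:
k = -6698196 (k = 2*(-3349098) = -6698196)
(1133725 + 2003859) + k = (1133725 + 2003859) - 6698196 = 3137584 - 6698196 = -3560612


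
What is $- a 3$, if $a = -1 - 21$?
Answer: $66$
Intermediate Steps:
$a = -22$ ($a = -1 - 21 = -22$)
$- a 3 = - \left(-22\right) 3 = \left(-1\right) \left(-66\right) = 66$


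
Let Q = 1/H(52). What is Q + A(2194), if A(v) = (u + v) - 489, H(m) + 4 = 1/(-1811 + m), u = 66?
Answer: 12460768/7037 ≈ 1770.8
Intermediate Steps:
H(m) = -4 + 1/(-1811 + m)
A(v) = -423 + v (A(v) = (66 + v) - 489 = -423 + v)
Q = -1759/7037 (Q = 1/((7245 - 4*52)/(-1811 + 52)) = 1/((7245 - 208)/(-1759)) = 1/(-1/1759*7037) = 1/(-7037/1759) = -1759/7037 ≈ -0.24996)
Q + A(2194) = -1759/7037 + (-423 + 2194) = -1759/7037 + 1771 = 12460768/7037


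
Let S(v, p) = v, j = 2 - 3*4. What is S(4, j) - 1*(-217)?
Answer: 221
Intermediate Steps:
j = -10 (j = 2 - 12 = -10)
S(4, j) - 1*(-217) = 4 - 1*(-217) = 4 + 217 = 221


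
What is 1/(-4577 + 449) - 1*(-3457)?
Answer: 14270495/4128 ≈ 3457.0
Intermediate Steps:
1/(-4577 + 449) - 1*(-3457) = 1/(-4128) + 3457 = -1/4128 + 3457 = 14270495/4128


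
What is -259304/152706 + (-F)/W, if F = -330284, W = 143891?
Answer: 6562418320/10986509523 ≈ 0.59732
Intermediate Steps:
-259304/152706 + (-F)/W = -259304/152706 - 1*(-330284)/143891 = -259304*1/152706 + 330284*(1/143891) = -129652/76353 + 330284/143891 = 6562418320/10986509523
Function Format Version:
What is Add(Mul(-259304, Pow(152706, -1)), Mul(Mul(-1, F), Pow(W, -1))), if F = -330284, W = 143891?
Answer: Rational(6562418320, 10986509523) ≈ 0.59732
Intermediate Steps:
Add(Mul(-259304, Pow(152706, -1)), Mul(Mul(-1, F), Pow(W, -1))) = Add(Mul(-259304, Pow(152706, -1)), Mul(Mul(-1, -330284), Pow(143891, -1))) = Add(Mul(-259304, Rational(1, 152706)), Mul(330284, Rational(1, 143891))) = Add(Rational(-129652, 76353), Rational(330284, 143891)) = Rational(6562418320, 10986509523)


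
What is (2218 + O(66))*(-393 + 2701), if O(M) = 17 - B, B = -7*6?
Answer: 5255316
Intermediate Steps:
B = -42
O(M) = 59 (O(M) = 17 - 1*(-42) = 17 + 42 = 59)
(2218 + O(66))*(-393 + 2701) = (2218 + 59)*(-393 + 2701) = 2277*2308 = 5255316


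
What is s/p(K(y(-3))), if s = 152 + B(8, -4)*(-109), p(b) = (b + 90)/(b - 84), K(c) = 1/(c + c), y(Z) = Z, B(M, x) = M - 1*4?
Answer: 143420/539 ≈ 266.09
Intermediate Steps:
B(M, x) = -4 + M (B(M, x) = M - 4 = -4 + M)
K(c) = 1/(2*c)
p(b) = (90 + b)/(-84 + b)
s = -284 (s = 152 + (-4 + 8)*(-109) = 152 + 4*(-109) = 152 - 436 = -284)
s/p(K(y(-3))) = -284*(-84 + (½)/(-3))/(90 + (½)/(-3)) = -284*(-84 + (½)*(-⅓))/(90 + (½)*(-⅓)) = -284*(-84 - ⅙)/(90 - ⅙) = -284/((539/6)/(-505/6)) = -284/((-6/505*539/6)) = -284/(-539/505) = -284*(-505/539) = 143420/539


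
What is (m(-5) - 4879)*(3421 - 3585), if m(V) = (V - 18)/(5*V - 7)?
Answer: 6400305/8 ≈ 8.0004e+5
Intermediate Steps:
m(V) = (-18 + V)/(-7 + 5*V)
(m(-5) - 4879)*(3421 - 3585) = ((-18 - 5)/(-7 + 5*(-5)) - 4879)*(3421 - 3585) = (-23/(-7 - 25) - 4879)*(-164) = (-23/(-32) - 4879)*(-164) = (-1/32*(-23) - 4879)*(-164) = (23/32 - 4879)*(-164) = -156105/32*(-164) = 6400305/8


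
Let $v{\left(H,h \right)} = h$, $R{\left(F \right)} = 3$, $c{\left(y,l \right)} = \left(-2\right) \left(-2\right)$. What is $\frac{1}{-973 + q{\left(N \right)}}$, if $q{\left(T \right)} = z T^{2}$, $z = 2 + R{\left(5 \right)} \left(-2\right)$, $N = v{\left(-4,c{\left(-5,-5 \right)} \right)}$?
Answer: $- \frac{1}{1037} \approx -0.00096432$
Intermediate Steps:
$c{\left(y,l \right)} = 4$
$N = 4$
$z = -4$ ($z = 2 + 3 \left(-2\right) = 2 - 6 = -4$)
$q{\left(T \right)} = - 4 T^{2}$
$\frac{1}{-973 + q{\left(N \right)}} = \frac{1}{-973 - 4 \cdot 4^{2}} = \frac{1}{-973 - 64} = \frac{1}{-1037} = - \frac{1}{1037}$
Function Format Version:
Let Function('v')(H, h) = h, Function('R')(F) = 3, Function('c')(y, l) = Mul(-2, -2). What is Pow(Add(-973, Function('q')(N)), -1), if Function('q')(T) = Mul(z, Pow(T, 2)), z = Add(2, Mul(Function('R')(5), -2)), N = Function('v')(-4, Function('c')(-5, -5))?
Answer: Rational(-1, 1037) ≈ -0.00096432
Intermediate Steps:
Function('c')(y, l) = 4
N = 4
z = -4 (z = Add(2, Mul(3, -2)) = Add(2, -6) = -4)
Function('q')(T) = Mul(-4, Pow(T, 2))
Pow(Add(-973, Function('q')(N)), -1) = Pow(Add(-973, Mul(-4, Pow(4, 2))), -1) = Pow(Add(-973, Mul(-4, 16)), -1) = Pow(Add(-973, -64), -1) = Pow(-1037, -1) = Rational(-1, 1037)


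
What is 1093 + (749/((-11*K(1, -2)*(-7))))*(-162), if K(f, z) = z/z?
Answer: -5311/11 ≈ -482.82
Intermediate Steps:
K(f, z) = 1
1093 + (749/((-11*K(1, -2)*(-7))))*(-162) = 1093 + (749/((-11*1*(-7))))*(-162) = 1093 + (749/((-11*(-7))))*(-162) = 1093 + (749/77)*(-162) = 1093 + (749*(1/77))*(-162) = 1093 + (107/11)*(-162) = 1093 - 17334/11 = -5311/11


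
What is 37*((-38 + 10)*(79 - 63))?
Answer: -16576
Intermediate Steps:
37*((-38 + 10)*(79 - 63)) = 37*(-28*16) = 37*(-448) = -16576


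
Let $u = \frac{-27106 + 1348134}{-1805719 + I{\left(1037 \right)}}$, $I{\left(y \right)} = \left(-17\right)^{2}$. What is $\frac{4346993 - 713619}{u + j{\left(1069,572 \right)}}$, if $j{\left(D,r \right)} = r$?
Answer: $\frac{16237134705}{2552933} \approx 6360.2$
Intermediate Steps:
$I{\left(y \right)} = 289$
$u = - \frac{660514}{902715}$ ($u = \frac{-27106 + 1348134}{-1805719 + 289} = \frac{1321028}{-1805430} = 1321028 \left(- \frac{1}{1805430}\right) = - \frac{660514}{902715} \approx -0.7317$)
$\frac{4346993 - 713619}{u + j{\left(1069,572 \right)}} = \frac{4346993 - 713619}{- \frac{660514}{902715} + 572} = \frac{3633374}{\frac{515692466}{902715}} = 3633374 \cdot \frac{902715}{515692466} = \frac{16237134705}{2552933}$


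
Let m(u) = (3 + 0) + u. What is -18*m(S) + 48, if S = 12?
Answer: -222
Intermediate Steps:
m(u) = 3 + u
-18*m(S) + 48 = -18*(3 + 12) + 48 = -18*15 + 48 = -270 + 48 = -222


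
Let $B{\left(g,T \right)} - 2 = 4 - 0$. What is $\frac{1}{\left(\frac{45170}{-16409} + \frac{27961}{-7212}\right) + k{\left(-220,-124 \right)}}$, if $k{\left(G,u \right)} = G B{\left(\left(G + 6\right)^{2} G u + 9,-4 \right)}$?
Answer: $- \frac{118341708}{156995632649} \approx -0.00075379$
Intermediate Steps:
$B{\left(g,T \right)} = 6$ ($B{\left(g,T \right)} = 2 + \left(4 - 0\right) = 2 + \left(4 + 0\right) = 2 + 4 = 6$)
$k{\left(G,u \right)} = 6 G$ ($k{\left(G,u \right)} = G 6 = 6 G$)
$\frac{1}{\left(\frac{45170}{-16409} + \frac{27961}{-7212}\right) + k{\left(-220,-124 \right)}} = \frac{1}{\left(\frac{45170}{-16409} + \frac{27961}{-7212}\right) + 6 \left(-220\right)} = \frac{1}{\left(45170 \left(- \frac{1}{16409}\right) + 27961 \left(- \frac{1}{7212}\right)\right) - 1320} = \frac{1}{\left(- \frac{45170}{16409} - \frac{27961}{7212}\right) - 1320} = \frac{1}{- \frac{784578089}{118341708} - 1320} = \frac{1}{- \frac{156995632649}{118341708}} = - \frac{118341708}{156995632649}$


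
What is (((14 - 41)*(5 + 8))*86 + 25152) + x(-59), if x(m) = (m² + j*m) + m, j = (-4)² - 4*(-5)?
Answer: -3736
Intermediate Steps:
j = 36 (j = 16 + 20 = 36)
x(m) = m² + 37*m (x(m) = (m² + 36*m) + m = m² + 37*m)
(((14 - 41)*(5 + 8))*86 + 25152) + x(-59) = (((14 - 41)*(5 + 8))*86 + 25152) - 59*(37 - 59) = (-27*13*86 + 25152) - 59*(-22) = (-351*86 + 25152) + 1298 = (-30186 + 25152) + 1298 = -5034 + 1298 = -3736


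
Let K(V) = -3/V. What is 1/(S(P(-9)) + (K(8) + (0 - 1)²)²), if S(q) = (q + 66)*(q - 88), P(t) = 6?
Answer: -64/377831 ≈ -0.00016939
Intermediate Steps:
S(q) = (-88 + q)*(66 + q) (S(q) = (66 + q)*(-88 + q) = (-88 + q)*(66 + q))
1/(S(P(-9)) + (K(8) + (0 - 1)²)²) = 1/((-5808 + 6² - 22*6) + (-3/8 + (0 - 1)²)²) = 1/((-5808 + 36 - 132) + (-3*⅛ + (-1)²)²) = 1/(-5904 + (-3/8 + 1)²) = 1/(-5904 + (5/8)²) = 1/(-5904 + 25/64) = 1/(-377831/64) = -64/377831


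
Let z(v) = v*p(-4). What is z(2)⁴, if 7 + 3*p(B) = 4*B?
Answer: 4477456/81 ≈ 55277.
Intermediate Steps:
p(B) = -7/3 + 4*B/3 (p(B) = -7/3 + (4*B)/3 = -7/3 + 4*B/3)
z(v) = -23*v/3 (z(v) = v*(-7/3 + (4/3)*(-4)) = v*(-7/3 - 16/3) = v*(-23/3) = -23*v/3)
z(2)⁴ = (-23/3*2)⁴ = (-46/3)⁴ = 4477456/81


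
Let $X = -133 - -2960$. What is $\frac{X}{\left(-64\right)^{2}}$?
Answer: $\frac{2827}{4096} \approx 0.69019$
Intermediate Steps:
$X = 2827$ ($X = -133 + 2960 = 2827$)
$\frac{X}{\left(-64\right)^{2}} = \frac{2827}{\left(-64\right)^{2}} = \frac{2827}{4096}$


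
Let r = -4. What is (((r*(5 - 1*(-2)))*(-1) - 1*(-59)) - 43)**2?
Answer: 1936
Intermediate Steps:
(((r*(5 - 1*(-2)))*(-1) - 1*(-59)) - 43)**2 = ((-4*(5 - 1*(-2))*(-1) - 1*(-59)) - 43)**2 = ((-4*(5 + 2)*(-1) + 59) - 43)**2 = ((-4*7*(-1) + 59) - 43)**2 = ((-28*(-1) + 59) - 43)**2 = ((28 + 59) - 43)**2 = (87 - 43)**2 = 44**2 = 1936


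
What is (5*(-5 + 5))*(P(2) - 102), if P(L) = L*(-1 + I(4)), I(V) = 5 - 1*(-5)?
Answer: 0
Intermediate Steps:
I(V) = 10 (I(V) = 5 + 5 = 10)
P(L) = 9*L (P(L) = L*(-1 + 10) = L*9 = 9*L)
(5*(-5 + 5))*(P(2) - 102) = (5*(-5 + 5))*(9*2 - 102) = (5*0)*(18 - 102) = 0*(-84) = 0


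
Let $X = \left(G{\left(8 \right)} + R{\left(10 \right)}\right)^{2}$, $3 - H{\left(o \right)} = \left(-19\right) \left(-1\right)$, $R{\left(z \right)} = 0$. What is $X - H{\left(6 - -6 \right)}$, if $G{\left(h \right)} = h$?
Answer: $80$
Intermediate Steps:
$H{\left(o \right)} = -16$ ($H{\left(o \right)} = 3 - \left(-19\right) \left(-1\right) = 3 - 19 = -16$)
$X = 64$ ($X = \left(8 + 0\right)^{2} = 8^{2} = 64$)
$X - H{\left(6 - -6 \right)} = 64 - -16 = 64 + 16 = 80$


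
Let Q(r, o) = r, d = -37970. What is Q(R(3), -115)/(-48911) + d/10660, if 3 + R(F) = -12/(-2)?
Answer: -185718265/52139126 ≈ -3.5620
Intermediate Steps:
R(F) = 3 (R(F) = -3 - 12/(-2) = -3 - 12*(-½) = -3 + 6 = 3)
Q(R(3), -115)/(-48911) + d/10660 = 3/(-48911) - 37970/10660 = 3*(-1/48911) - 37970*1/10660 = -3/48911 - 3797/1066 = -185718265/52139126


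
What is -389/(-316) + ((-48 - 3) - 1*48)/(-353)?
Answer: 168601/111548 ≈ 1.5115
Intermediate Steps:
-389/(-316) + ((-48 - 3) - 1*48)/(-353) = -389*(-1/316) + (-51 - 48)*(-1/353) = 389/316 - 99*(-1/353) = 389/316 + 99/353 = 168601/111548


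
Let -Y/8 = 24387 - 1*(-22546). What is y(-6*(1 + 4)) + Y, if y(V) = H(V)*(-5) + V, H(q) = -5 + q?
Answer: -375319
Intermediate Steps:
y(V) = 25 - 4*V (y(V) = (-5 + V)*(-5) + V = (25 - 5*V) + V = 25 - 4*V)
Y = -375464 (Y = -8*(24387 - 1*(-22546)) = -8*(24387 + 22546) = -8*46933 = -375464)
y(-6*(1 + 4)) + Y = (25 - (-24)*(1 + 4)) - 375464 = (25 - (-24)*5) - 375464 = (25 - 4*(-30)) - 375464 = (25 + 120) - 375464 = 145 - 375464 = -375319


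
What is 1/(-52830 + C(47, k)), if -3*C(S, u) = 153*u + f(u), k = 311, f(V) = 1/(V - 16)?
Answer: -885/60791536 ≈ -1.4558e-5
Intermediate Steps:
f(V) = 1/(-16 + V)
C(S, u) = -51*u - 1/(3*(-16 + u)) (C(S, u) = -(153*u + 1/(-16 + u))/3 = -(1/(-16 + u) + 153*u)/3 = -51*u - 1/(3*(-16 + u)))
1/(-52830 + C(47, k)) = 1/(-52830 + (-1 - 153*311*(-16 + 311))/(3*(-16 + 311))) = 1/(-52830 + (1/3)*(-1 - 153*311*295)/295) = 1/(-52830 + (1/3)*(1/295)*(-1 - 14036985)) = 1/(-52830 + (1/3)*(1/295)*(-14036986)) = 1/(-52830 - 14036986/885) = 1/(-60791536/885) = -885/60791536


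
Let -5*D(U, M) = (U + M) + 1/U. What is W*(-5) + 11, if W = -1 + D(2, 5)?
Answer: 47/2 ≈ 23.500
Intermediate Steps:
D(U, M) = -M/5 - U/5 - 1/(5*U) (D(U, M) = -((U + M) + 1/U)/5 = -((M + U) + 1/U)/5 = -(M + U + 1/U)/5 = -M/5 - U/5 - 1/(5*U))
W = -5/2 (W = -1 + (⅕)*(-1 - 1*2*(5 + 2))/2 = -1 + (⅕)*(½)*(-1 - 1*2*7) = -1 + (⅕)*(½)*(-1 - 14) = -1 + (⅕)*(½)*(-15) = -1 - 3/2 = -5/2 ≈ -2.5000)
W*(-5) + 11 = -5/2*(-5) + 11 = 25/2 + 11 = 47/2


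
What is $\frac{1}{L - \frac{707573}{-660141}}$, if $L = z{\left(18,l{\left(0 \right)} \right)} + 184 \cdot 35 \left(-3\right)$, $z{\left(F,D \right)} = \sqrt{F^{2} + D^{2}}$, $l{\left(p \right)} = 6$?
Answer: $- \frac{8418921124553127}{162644375411664246049} - \frac{2614716839286 \sqrt{10}}{162644375411664246049} \approx -5.1814 \cdot 10^{-5}$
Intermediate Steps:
$z{\left(F,D \right)} = \sqrt{D^{2} + F^{2}}$
$L = -19320 + 6 \sqrt{10}$ ($L = \sqrt{6^{2} + 18^{2}} + 184 \cdot 35 \left(-3\right) = \sqrt{36 + 324} + 184 \left(-105\right) = \sqrt{360} - 19320 = 6 \sqrt{10} - 19320 = -19320 + 6 \sqrt{10} \approx -19301.0$)
$\frac{1}{L - \frac{707573}{-660141}} = \frac{1}{\left(-19320 + 6 \sqrt{10}\right) - \frac{707573}{-660141}} = \frac{1}{\left(-19320 + 6 \sqrt{10}\right) - - \frac{707573}{660141}} = \frac{1}{\left(-19320 + 6 \sqrt{10}\right) + \frac{707573}{660141}} = \frac{1}{- \frac{12753216547}{660141} + 6 \sqrt{10}}$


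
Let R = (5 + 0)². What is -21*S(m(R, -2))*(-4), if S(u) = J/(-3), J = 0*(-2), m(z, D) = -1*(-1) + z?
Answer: 0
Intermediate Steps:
R = 25 (R = 5² = 25)
m(z, D) = 1 + z
J = 0
S(u) = 0 (S(u) = 0/(-3) = 0*(-⅓) = 0)
-21*S(m(R, -2))*(-4) = -21*0*(-4) = 0*(-4) = 0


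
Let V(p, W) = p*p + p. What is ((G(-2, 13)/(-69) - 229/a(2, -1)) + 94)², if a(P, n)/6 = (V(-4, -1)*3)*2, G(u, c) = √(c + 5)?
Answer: 862515639337/98724096 - 40379*√2/4968 ≈ 8725.1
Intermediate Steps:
V(p, W) = p + p² (V(p, W) = p² + p = p + p²)
G(u, c) = √(5 + c)
a(P, n) = 432 (a(P, n) = 6*((-4*(1 - 4)*3)*2) = 6*((-4*(-3)*3)*2) = 6*((12*3)*2) = 6*(36*2) = 6*72 = 432)
((G(-2, 13)/(-69) - 229/a(2, -1)) + 94)² = ((√(5 + 13)/(-69) - 229/432) + 94)² = ((√18*(-1/69) - 229*1/432) + 94)² = (((3*√2)*(-1/69) - 229/432) + 94)² = ((-√2/23 - 229/432) + 94)² = ((-229/432 - √2/23) + 94)² = (40379/432 - √2/23)²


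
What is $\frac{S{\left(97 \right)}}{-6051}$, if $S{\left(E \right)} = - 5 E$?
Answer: $\frac{485}{6051} \approx 0.080152$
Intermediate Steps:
$\frac{S{\left(97 \right)}}{-6051} = \frac{\left(-5\right) 97}{-6051} = \left(-485\right) \left(- \frac{1}{6051}\right) = \frac{485}{6051}$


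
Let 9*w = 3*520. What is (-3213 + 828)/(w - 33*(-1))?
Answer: -7155/619 ≈ -11.559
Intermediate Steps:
w = 520/3 (w = (3*520)/9 = (⅑)*1560 = 520/3 ≈ 173.33)
(-3213 + 828)/(w - 33*(-1)) = (-3213 + 828)/(520/3 - 33*(-1)) = -2385/(520/3 + 33) = -2385/619/3 = -2385*3/619 = -7155/619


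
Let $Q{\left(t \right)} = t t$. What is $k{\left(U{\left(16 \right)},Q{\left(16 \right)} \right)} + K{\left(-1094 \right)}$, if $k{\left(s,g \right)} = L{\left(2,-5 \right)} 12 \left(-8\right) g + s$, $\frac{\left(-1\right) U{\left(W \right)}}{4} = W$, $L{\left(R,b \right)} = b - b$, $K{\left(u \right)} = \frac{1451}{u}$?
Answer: $- \frac{71467}{1094} \approx -65.326$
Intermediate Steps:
$L{\left(R,b \right)} = 0$
$Q{\left(t \right)} = t^{2}$
$U{\left(W \right)} = - 4 W$
$k{\left(s,g \right)} = s$ ($k{\left(s,g \right)} = 0 \cdot 12 \left(-8\right) g + s = 0 \left(-8\right) g + s = 0 g + s = 0 + s = s$)
$k{\left(U{\left(16 \right)},Q{\left(16 \right)} \right)} + K{\left(-1094 \right)} = \left(-4\right) 16 + \frac{1451}{-1094} = -64 + 1451 \left(- \frac{1}{1094}\right) = -64 - \frac{1451}{1094} = - \frac{71467}{1094}$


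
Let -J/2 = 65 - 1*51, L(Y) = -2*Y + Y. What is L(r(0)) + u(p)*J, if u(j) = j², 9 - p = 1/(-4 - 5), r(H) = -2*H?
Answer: -188272/81 ≈ -2324.3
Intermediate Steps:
L(Y) = -Y
p = 82/9 (p = 9 - 1/(-4 - 5) = 9 - 1/(-9) = 9 - 1*(-⅑) = 9 + ⅑ = 82/9 ≈ 9.1111)
J = -28 (J = -2*(65 - 1*51) = -2*(65 - 51) = -2*14 = -28)
L(r(0)) + u(p)*J = -(-2)*0 + (82/9)²*(-28) = -1*0 + (6724/81)*(-28) = 0 - 188272/81 = -188272/81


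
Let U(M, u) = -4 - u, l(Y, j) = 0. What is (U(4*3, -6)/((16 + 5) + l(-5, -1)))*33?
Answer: 22/7 ≈ 3.1429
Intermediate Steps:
(U(4*3, -6)/((16 + 5) + l(-5, -1)))*33 = ((-4 - 1*(-6))/((16 + 5) + 0))*33 = ((-4 + 6)/(21 + 0))*33 = (2/21)*33 = 22/7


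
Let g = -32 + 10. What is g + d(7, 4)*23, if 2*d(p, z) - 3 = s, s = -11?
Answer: -114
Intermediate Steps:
g = -22
d(p, z) = -4 (d(p, z) = 3/2 + (1/2)*(-11) = 3/2 - 11/2 = -4)
g + d(7, 4)*23 = -22 - 4*23 = -22 - 92 = -114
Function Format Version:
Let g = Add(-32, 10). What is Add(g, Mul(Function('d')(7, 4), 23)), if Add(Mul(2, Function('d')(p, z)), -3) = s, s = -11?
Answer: -114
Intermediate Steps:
g = -22
Function('d')(p, z) = -4 (Function('d')(p, z) = Add(Rational(3, 2), Mul(Rational(1, 2), -11)) = Add(Rational(3, 2), Rational(-11, 2)) = -4)
Add(g, Mul(Function('d')(7, 4), 23)) = Add(-22, Mul(-4, 23)) = Add(-22, -92) = -114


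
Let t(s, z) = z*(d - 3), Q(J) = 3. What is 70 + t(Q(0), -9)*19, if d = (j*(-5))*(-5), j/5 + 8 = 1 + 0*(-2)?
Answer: 150208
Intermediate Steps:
j = -35 (j = -40 + 5*(1 + 0*(-2)) = -40 + 5*(1 + 0) = -40 + 5*1 = -40 + 5 = -35)
d = -875 (d = -35*(-5)*(-5) = 175*(-5) = -875)
t(s, z) = -878*z (t(s, z) = z*(-875 - 3) = z*(-878) = -878*z)
70 + t(Q(0), -9)*19 = 70 - 878*(-9)*19 = 70 + 7902*19 = 70 + 150138 = 150208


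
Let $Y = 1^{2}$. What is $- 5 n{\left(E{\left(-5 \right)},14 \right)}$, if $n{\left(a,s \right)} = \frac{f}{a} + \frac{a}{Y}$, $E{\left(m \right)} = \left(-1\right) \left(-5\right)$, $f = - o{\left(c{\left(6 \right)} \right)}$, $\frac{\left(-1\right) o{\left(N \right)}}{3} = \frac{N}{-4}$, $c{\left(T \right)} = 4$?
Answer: $-22$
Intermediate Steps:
$o{\left(N \right)} = \frac{3 N}{4}$ ($o{\left(N \right)} = - 3 \frac{N}{-4} = - 3 N \left(- \frac{1}{4}\right) = - 3 \left(- \frac{N}{4}\right) = \frac{3 N}{4}$)
$Y = 1$
$f = -3$ ($f = - \frac{3 \cdot 4}{4} = \left(-1\right) 3 = -3$)
$E{\left(m \right)} = 5$
$n{\left(a,s \right)} = a - \frac{3}{a}$ ($n{\left(a,s \right)} = - \frac{3}{a} + \frac{a}{1} = - \frac{3}{a} + a 1 = - \frac{3}{a} + a = a - \frac{3}{a}$)
$- 5 n{\left(E{\left(-5 \right)},14 \right)} = - 5 \left(5 - \frac{3}{5}\right) = \left(-5\right) \frac{22}{5} = -22$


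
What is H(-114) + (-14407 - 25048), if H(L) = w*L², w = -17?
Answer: -260387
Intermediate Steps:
H(L) = -17*L²
H(-114) + (-14407 - 25048) = -17*(-114)² + (-14407 - 25048) = -17*12996 - 39455 = -220932 - 39455 = -260387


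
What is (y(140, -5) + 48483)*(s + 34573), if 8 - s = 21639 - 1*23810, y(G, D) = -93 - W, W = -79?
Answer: 1781332688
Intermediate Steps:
y(G, D) = -14 (y(G, D) = -93 - 1*(-79) = -93 + 79 = -14)
s = 2179 (s = 8 - (21639 - 1*23810) = 8 - (21639 - 23810) = 8 - 1*(-2171) = 8 + 2171 = 2179)
(y(140, -5) + 48483)*(s + 34573) = (-14 + 48483)*(2179 + 34573) = 48469*36752 = 1781332688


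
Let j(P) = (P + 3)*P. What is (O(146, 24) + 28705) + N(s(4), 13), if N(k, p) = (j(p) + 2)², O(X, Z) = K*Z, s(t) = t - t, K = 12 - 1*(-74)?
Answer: 74869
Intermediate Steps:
j(P) = P*(3 + P) (j(P) = (3 + P)*P = P*(3 + P))
K = 86 (K = 12 + 74 = 86)
s(t) = 0
O(X, Z) = 86*Z
N(k, p) = (2 + p*(3 + p))² (N(k, p) = (p*(3 + p) + 2)² = (2 + p*(3 + p))²)
(O(146, 24) + 28705) + N(s(4), 13) = (86*24 + 28705) + (2 + 13*(3 + 13))² = (2064 + 28705) + (2 + 13*16)² = 30769 + (2 + 208)² = 30769 + 210² = 30769 + 44100 = 74869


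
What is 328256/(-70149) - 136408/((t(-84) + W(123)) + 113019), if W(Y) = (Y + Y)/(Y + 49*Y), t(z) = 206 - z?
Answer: -64948968092/11039605343 ≈ -5.8833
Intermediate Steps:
W(Y) = 1/25 (W(Y) = (2*Y)/((50*Y)) = (2*Y)*(1/(50*Y)) = 1/25)
328256/(-70149) - 136408/((t(-84) + W(123)) + 113019) = 328256/(-70149) - 136408/(((206 - 1*(-84)) + 1/25) + 113019) = 328256*(-1/70149) - 136408/(((206 + 84) + 1/25) + 113019) = -328256/70149 - 136408/((290 + 1/25) + 113019) = -328256/70149 - 136408/(7251/25 + 113019) = -328256/70149 - 136408/2832726/25 = -328256/70149 - 136408*25/2832726 = -328256/70149 - 1705100/1416363 = -64948968092/11039605343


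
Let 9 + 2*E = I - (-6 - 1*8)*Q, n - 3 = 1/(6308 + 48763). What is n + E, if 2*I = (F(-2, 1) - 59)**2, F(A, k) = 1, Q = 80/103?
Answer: 9585493253/11344626 ≈ 844.94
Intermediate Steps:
Q = 80/103 (Q = 80*(1/103) = 80/103 ≈ 0.77670)
I = 1682 (I = (1 - 59)**2/2 = (1/2)*(-58)**2 = (1/2)*3364 = 1682)
n = 165214/55071 (n = 3 + 1/(6308 + 48763) = 3 + 1/55071 = 165214/55071 ≈ 3.0000)
E = 173439/206 (E = -9/2 + (1682 - (-6 - 1*8)*80/103)/2 = -9/2 + (1682 - (-6 - 8)*80/103)/2 = -9/2 + (1682 - (-14)*80/103)/2 = -9/2 + (1682 - 1*(-1120/103))/2 = -9/2 + (1682 + 1120/103)/2 = -9/2 + (1/2)*(174366/103) = -9/2 + 87183/103 = 173439/206 ≈ 841.94)
n + E = 165214/55071 + 173439/206 = 9585493253/11344626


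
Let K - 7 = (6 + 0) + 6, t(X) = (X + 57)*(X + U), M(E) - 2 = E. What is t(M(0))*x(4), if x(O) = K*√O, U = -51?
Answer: -109858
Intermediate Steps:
M(E) = 2 + E
t(X) = (-51 + X)*(57 + X) (t(X) = (X + 57)*(X - 51) = (57 + X)*(-51 + X) = (-51 + X)*(57 + X))
K = 19 (K = 7 + ((6 + 0) + 6) = 7 + (6 + 6) = 7 + 12 = 19)
x(O) = 19*√O
t(M(0))*x(4) = (-2907 + (2 + 0)² + 6*(2 + 0))*(19*√4) = (-2907 + 2² + 6*2)*(19*2) = (-2907 + 4 + 12)*38 = -2891*38 = -109858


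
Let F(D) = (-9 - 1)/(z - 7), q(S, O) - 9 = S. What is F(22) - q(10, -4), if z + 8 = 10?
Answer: -17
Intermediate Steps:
z = 2 (z = -8 + 10 = 2)
q(S, O) = 9 + S
F(D) = 2 (F(D) = (-9 - 1)/(2 - 7) = -10/(-5) = -10*(-⅕) = 2)
F(22) - q(10, -4) = 2 - (9 + 10) = 2 - 1*19 = 2 - 19 = -17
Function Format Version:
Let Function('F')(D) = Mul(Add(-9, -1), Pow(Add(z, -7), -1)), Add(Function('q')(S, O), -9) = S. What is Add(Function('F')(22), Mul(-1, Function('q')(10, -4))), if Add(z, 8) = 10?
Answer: -17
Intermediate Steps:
z = 2 (z = Add(-8, 10) = 2)
Function('q')(S, O) = Add(9, S)
Function('F')(D) = 2 (Function('F')(D) = Mul(Add(-9, -1), Pow(Add(2, -7), -1)) = Mul(-10, Pow(-5, -1)) = Mul(-10, Rational(-1, 5)) = 2)
Add(Function('F')(22), Mul(-1, Function('q')(10, -4))) = Add(2, Mul(-1, Add(9, 10))) = Add(2, Mul(-1, 19)) = Add(2, -19) = -17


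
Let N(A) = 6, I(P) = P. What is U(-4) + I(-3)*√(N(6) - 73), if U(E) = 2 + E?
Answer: -2 - 3*I*√67 ≈ -2.0 - 24.556*I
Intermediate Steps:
U(-4) + I(-3)*√(N(6) - 73) = (2 - 4) - 3*√(6 - 73) = -2 - 3*I*√67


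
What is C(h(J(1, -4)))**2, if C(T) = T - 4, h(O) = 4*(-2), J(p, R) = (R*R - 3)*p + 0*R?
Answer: 144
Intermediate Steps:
J(p, R) = p*(-3 + R**2) (J(p, R) = (R**2 - 3)*p + 0 = (-3 + R**2)*p + 0 = p*(-3 + R**2) + 0 = p*(-3 + R**2))
h(O) = -8
C(T) = -4 + T
C(h(J(1, -4)))**2 = (-4 - 8)**2 = (-12)**2 = 144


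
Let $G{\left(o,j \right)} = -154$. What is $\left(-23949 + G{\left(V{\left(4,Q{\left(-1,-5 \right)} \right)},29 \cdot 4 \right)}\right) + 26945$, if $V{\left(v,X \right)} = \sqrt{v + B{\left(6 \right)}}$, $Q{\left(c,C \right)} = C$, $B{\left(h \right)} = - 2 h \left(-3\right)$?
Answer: $2842$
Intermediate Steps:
$B{\left(h \right)} = 6 h$
$V{\left(v,X \right)} = \sqrt{36 + v}$ ($V{\left(v,X \right)} = \sqrt{v + 6 \cdot 6} = \sqrt{v + 36} = \sqrt{36 + v}$)
$\left(-23949 + G{\left(V{\left(4,Q{\left(-1,-5 \right)} \right)},29 \cdot 4 \right)}\right) + 26945 = \left(-23949 - 154\right) + 26945 = -24103 + 26945 = 2842$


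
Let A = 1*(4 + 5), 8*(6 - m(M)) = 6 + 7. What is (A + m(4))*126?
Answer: 6741/4 ≈ 1685.3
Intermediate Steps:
m(M) = 35/8 (m(M) = 6 - (6 + 7)/8 = 6 - 1/8*13 = 6 - 13/8 = 35/8)
A = 9 (A = 1*9 = 9)
(A + m(4))*126 = (9 + 35/8)*126 = (107/8)*126 = 6741/4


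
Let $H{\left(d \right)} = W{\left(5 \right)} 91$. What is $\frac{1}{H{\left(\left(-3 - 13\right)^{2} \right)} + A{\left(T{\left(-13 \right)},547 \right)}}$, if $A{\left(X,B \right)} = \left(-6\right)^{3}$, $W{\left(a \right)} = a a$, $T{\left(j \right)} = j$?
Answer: $\frac{1}{2059} \approx 0.00048567$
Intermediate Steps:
$W{\left(a \right)} = a^{2}$
$A{\left(X,B \right)} = -216$
$H{\left(d \right)} = 2275$ ($H{\left(d \right)} = 5^{2} \cdot 91 = 25 \cdot 91 = 2275$)
$\frac{1}{H{\left(\left(-3 - 13\right)^{2} \right)} + A{\left(T{\left(-13 \right)},547 \right)}} = \frac{1}{2275 - 216} = \frac{1}{2059}$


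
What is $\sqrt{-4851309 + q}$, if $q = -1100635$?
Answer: $2 i \sqrt{1487986} \approx 2439.7 i$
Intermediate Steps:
$\sqrt{-4851309 + q} = \sqrt{-4851309 - 1100635} = \sqrt{-5951944} = 2 i \sqrt{1487986}$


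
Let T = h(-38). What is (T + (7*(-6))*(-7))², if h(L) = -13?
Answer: 78961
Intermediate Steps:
T = -13
(T + (7*(-6))*(-7))² = (-13 + (7*(-6))*(-7))² = (-13 - 42*(-7))² = (-13 + 294)² = 281² = 78961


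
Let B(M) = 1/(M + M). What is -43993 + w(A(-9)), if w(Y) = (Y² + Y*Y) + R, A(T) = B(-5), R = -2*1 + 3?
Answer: -2199599/50 ≈ -43992.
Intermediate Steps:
R = 1 (R = -2 + 3 = 1)
B(M) = 1/(2*M)
A(T) = -⅒ (A(T) = (½)/(-5) = (½)*(-⅕) = -⅒)
w(Y) = 1 + 2*Y² (w(Y) = (Y² + Y*Y) + 1 = (Y² + Y²) + 1 = 2*Y² + 1 = 1 + 2*Y²)
-43993 + w(A(-9)) = -43993 + (1 + 2*(-⅒)²) = -43993 + (1 + 2*(1/100)) = -43993 + (1 + 1/50) = -43993 + 51/50 = -2199599/50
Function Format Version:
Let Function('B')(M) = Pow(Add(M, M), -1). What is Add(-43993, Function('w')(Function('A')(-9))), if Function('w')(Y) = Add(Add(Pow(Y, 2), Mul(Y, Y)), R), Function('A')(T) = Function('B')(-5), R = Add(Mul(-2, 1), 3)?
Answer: Rational(-2199599, 50) ≈ -43992.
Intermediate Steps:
R = 1 (R = Add(-2, 3) = 1)
Function('B')(M) = Mul(Rational(1, 2), Pow(M, -1)) (Function('B')(M) = Pow(Mul(2, M), -1) = Mul(Rational(1, 2), Pow(M, -1)))
Function('A')(T) = Rational(-1, 10) (Function('A')(T) = Mul(Rational(1, 2), Pow(-5, -1)) = Mul(Rational(1, 2), Rational(-1, 5)) = Rational(-1, 10))
Function('w')(Y) = Add(1, Mul(2, Pow(Y, 2))) (Function('w')(Y) = Add(Add(Pow(Y, 2), Mul(Y, Y)), 1) = Add(Add(Pow(Y, 2), Pow(Y, 2)), 1) = Add(Mul(2, Pow(Y, 2)), 1) = Add(1, Mul(2, Pow(Y, 2))))
Add(-43993, Function('w')(Function('A')(-9))) = Add(-43993, Add(1, Mul(2, Pow(Rational(-1, 10), 2)))) = Add(-43993, Add(1, Mul(2, Rational(1, 100)))) = Add(-43993, Add(1, Rational(1, 50))) = Add(-43993, Rational(51, 50)) = Rational(-2199599, 50)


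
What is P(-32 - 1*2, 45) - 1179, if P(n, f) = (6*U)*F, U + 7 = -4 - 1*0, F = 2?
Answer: -1311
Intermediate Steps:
U = -11 (U = -7 + (-4 - 1*0) = -7 + (-4 + 0) = -7 - 4 = -11)
P(n, f) = -132 (P(n, f) = (6*(-11))*2 = -66*2 = -132)
P(-32 - 1*2, 45) - 1179 = -132 - 1179 = -1311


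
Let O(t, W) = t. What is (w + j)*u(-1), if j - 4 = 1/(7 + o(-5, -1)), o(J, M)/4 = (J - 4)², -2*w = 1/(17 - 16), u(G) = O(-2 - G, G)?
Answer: -2319/662 ≈ -3.5030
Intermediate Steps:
u(G) = -2 - G
w = -½ (w = -1/(2*(17 - 16)) = -½/1 = -½*1 = -½ ≈ -0.50000)
o(J, M) = 4*(-4 + J)² (o(J, M) = 4*(J - 4)² = 4*(-4 + J)²)
j = 1325/331 (j = 4 + 1/(7 + 4*(-4 - 5)²) = 4 + 1/(7 + 4*(-9)²) = 4 + 1/(7 + 4*81) = 4 + 1/(7 + 324) = 4 + 1/331 = 1325/331 ≈ 4.0030)
(w + j)*u(-1) = (-½ + 1325/331)*(-2 - 1*(-1)) = 2319*(-2 + 1)/662 = (2319/662)*(-1) = -2319/662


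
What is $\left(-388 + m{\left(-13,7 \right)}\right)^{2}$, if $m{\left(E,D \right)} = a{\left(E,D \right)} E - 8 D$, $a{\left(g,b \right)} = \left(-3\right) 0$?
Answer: $197136$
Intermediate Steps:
$a{\left(g,b \right)} = 0$
$m{\left(E,D \right)} = - 8 D$ ($m{\left(E,D \right)} = 0 E - 8 D = 0 - 8 D = - 8 D$)
$\left(-388 + m{\left(-13,7 \right)}\right)^{2} = \left(-388 - 56\right)^{2} = \left(-444\right)^{2} = 197136$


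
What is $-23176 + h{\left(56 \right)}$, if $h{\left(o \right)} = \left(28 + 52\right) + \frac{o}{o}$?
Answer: $-23095$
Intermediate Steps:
$h{\left(o \right)} = 81$ ($h{\left(o \right)} = 80 + 1 = 81$)
$-23176 + h{\left(56 \right)} = -23176 + 81 = -23095$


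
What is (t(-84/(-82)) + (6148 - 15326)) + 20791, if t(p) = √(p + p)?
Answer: 11613 + 2*√861/41 ≈ 11614.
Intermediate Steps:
t(p) = √2*√p (t(p) = √(2*p) = √2*√p)
(t(-84/(-82)) + (6148 - 15326)) + 20791 = (√2*√(-84/(-82)) + (6148 - 15326)) + 20791 = (√2*√(-84*(-1/82)) - 9178) + 20791 = (√2*√(42/41) - 9178) + 20791 = (√2*(√1722/41) - 9178) + 20791 = (2*√861/41 - 9178) + 20791 = (-9178 + 2*√861/41) + 20791 = 11613 + 2*√861/41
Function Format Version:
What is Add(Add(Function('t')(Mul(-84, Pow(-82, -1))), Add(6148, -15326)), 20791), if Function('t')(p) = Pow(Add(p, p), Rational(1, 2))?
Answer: Add(11613, Mul(Rational(2, 41), Pow(861, Rational(1, 2)))) ≈ 11614.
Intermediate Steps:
Function('t')(p) = Mul(Pow(2, Rational(1, 2)), Pow(p, Rational(1, 2))) (Function('t')(p) = Pow(Mul(2, p), Rational(1, 2)) = Mul(Pow(2, Rational(1, 2)), Pow(p, Rational(1, 2))))
Add(Add(Function('t')(Mul(-84, Pow(-82, -1))), Add(6148, -15326)), 20791) = Add(Add(Mul(Pow(2, Rational(1, 2)), Pow(Mul(-84, Pow(-82, -1)), Rational(1, 2))), Add(6148, -15326)), 20791) = Add(Add(Mul(Pow(2, Rational(1, 2)), Pow(Mul(-84, Rational(-1, 82)), Rational(1, 2))), -9178), 20791) = Add(Add(Mul(Pow(2, Rational(1, 2)), Pow(Rational(42, 41), Rational(1, 2))), -9178), 20791) = Add(Add(Mul(Pow(2, Rational(1, 2)), Mul(Rational(1, 41), Pow(1722, Rational(1, 2)))), -9178), 20791) = Add(Add(Mul(Rational(2, 41), Pow(861, Rational(1, 2))), -9178), 20791) = Add(Add(-9178, Mul(Rational(2, 41), Pow(861, Rational(1, 2)))), 20791) = Add(11613, Mul(Rational(2, 41), Pow(861, Rational(1, 2))))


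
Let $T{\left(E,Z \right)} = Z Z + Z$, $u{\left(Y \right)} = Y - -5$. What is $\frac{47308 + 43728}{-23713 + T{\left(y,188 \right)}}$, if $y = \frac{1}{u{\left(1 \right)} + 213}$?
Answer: $\frac{91036}{11819} \approx 7.7025$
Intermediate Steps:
$u{\left(Y \right)} = 5 + Y$ ($u{\left(Y \right)} = Y + 5 = 5 + Y$)
$y = \frac{1}{219}$ ($y = \frac{1}{\left(5 + 1\right) + 213} = \frac{1}{6 + 213} = \frac{1}{219} \approx 0.0045662$)
$T{\left(E,Z \right)} = Z + Z^{2}$ ($T{\left(E,Z \right)} = Z^{2} + Z = Z + Z^{2}$)
$\frac{47308 + 43728}{-23713 + T{\left(y,188 \right)}} = \frac{47308 + 43728}{-23713 + 188 \left(1 + 188\right)} = \frac{91036}{-23713 + 188 \cdot 189} = \frac{91036}{-23713 + 35532} = \frac{91036}{11819}$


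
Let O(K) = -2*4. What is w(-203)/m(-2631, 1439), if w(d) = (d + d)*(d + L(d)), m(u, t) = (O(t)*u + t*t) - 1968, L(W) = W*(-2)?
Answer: -1682/42649 ≈ -0.039438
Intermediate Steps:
L(W) = -2*W
O(K) = -8
m(u, t) = -1968 + t² - 8*u (m(u, t) = (-8*u + t*t) - 1968 = (-8*u + t²) - 1968 = (t² - 8*u) - 1968 = -1968 + t² - 8*u)
w(d) = -2*d² (w(d) = (d + d)*(d - 2*d) = (2*d)*(-d) = -2*d²)
w(-203)/m(-2631, 1439) = (-2*(-203)²)/(-1968 + 1439² - 8*(-2631)) = (-2*41209)/(-1968 + 2070721 + 21048) = -82418/2089801 = -82418*1/2089801 = -1682/42649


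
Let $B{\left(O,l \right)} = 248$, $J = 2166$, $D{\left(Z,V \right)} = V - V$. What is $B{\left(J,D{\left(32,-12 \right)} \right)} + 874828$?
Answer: $875076$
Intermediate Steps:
$D{\left(Z,V \right)} = 0$
$B{\left(J,D{\left(32,-12 \right)} \right)} + 874828 = 248 + 874828 = 875076$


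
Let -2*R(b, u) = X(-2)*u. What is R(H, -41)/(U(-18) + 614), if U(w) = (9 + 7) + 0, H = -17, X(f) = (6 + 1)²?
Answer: 287/180 ≈ 1.5944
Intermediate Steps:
X(f) = 49 (X(f) = 7² = 49)
U(w) = 16 (U(w) = 16 + 0 = 16)
R(b, u) = -49*u/2
R(H, -41)/(U(-18) + 614) = (-49/2*(-41))/(16 + 614) = (2009/2)/630 = (2009/2)*(1/630) = 287/180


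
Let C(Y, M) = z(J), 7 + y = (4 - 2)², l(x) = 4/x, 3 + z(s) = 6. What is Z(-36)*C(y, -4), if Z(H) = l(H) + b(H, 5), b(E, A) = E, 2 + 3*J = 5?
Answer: -325/3 ≈ -108.33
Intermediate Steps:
J = 1 (J = -⅔ + (⅓)*5 = -⅔ + 5/3 = 1)
z(s) = 3 (z(s) = -3 + 6 = 3)
y = -3 (y = -7 + (4 - 2)² = -7 + 2² = -7 + 4 = -3)
C(Y, M) = 3
Z(H) = H + 4/H (Z(H) = 4/H + H = H + 4/H)
Z(-36)*C(y, -4) = (-36 + 4/(-36))*3 = (-36 + 4*(-1/36))*3 = (-36 - ⅑)*3 = -325/9*3 = -325/3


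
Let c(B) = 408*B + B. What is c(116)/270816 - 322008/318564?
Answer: -166877241/199704232 ≈ -0.83562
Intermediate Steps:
c(B) = 409*B
c(116)/270816 - 322008/318564 = (409*116)/270816 - 322008/318564 = 47444*(1/270816) - 322008*1/318564 = 11861/67704 - 26834/26547 = -166877241/199704232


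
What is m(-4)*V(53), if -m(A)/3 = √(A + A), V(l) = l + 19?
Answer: -432*I*√2 ≈ -610.94*I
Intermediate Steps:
V(l) = 19 + l
m(A) = -3*√2*√A (m(A) = -3*√(A + A) = -3*√2*√A)
m(-4)*V(53) = (-3*√2*√(-4))*(19 + 53) = -3*√2*2*I*72 = -6*I*√2*72 = -432*I*√2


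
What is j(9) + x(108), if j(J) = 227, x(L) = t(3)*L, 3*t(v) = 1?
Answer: 263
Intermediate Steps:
t(v) = ⅓ (t(v) = (⅓)*1 = ⅓)
x(L) = L/3
j(9) + x(108) = 227 + (⅓)*108 = 227 + 36 = 263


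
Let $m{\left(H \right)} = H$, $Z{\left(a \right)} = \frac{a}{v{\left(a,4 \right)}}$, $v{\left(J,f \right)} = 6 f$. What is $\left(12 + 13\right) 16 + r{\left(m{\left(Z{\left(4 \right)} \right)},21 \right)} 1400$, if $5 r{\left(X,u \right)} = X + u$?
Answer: $\frac{18980}{3} \approx 6326.7$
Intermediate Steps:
$Z{\left(a \right)} = \frac{a}{24}$ ($Z{\left(a \right)} = \frac{a}{6 \cdot 4} = \frac{a}{24}$)
$r{\left(X,u \right)} = \frac{X}{5} + \frac{u}{5}$ ($r{\left(X,u \right)} = \frac{X + u}{5} = \frac{X}{5} + \frac{u}{5}$)
$\left(12 + 13\right) 16 + r{\left(m{\left(Z{\left(4 \right)} \right)},21 \right)} 1400 = \left(12 + 13\right) 16 + \left(\frac{\frac{1}{24} \cdot 4}{5} + \frac{1}{5} \cdot 21\right) 1400 = 25 \cdot 16 + \left(\frac{1}{5} \cdot \frac{1}{6} + \frac{21}{5}\right) 1400 = 400 + \left(\frac{1}{30} + \frac{21}{5}\right) 1400 = 400 + \frac{127}{30} \cdot 1400 = 400 + \frac{17780}{3} = \frac{18980}{3}$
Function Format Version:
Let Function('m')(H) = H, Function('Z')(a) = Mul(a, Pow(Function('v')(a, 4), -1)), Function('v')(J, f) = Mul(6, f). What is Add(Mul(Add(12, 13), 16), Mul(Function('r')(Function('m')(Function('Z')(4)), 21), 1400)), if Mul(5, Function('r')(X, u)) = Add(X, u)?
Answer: Rational(18980, 3) ≈ 6326.7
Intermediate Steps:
Function('Z')(a) = Mul(Rational(1, 24), a) (Function('Z')(a) = Mul(a, Pow(Mul(6, 4), -1)) = Mul(a, Pow(24, -1)) = Mul(a, Rational(1, 24)) = Mul(Rational(1, 24), a))
Function('r')(X, u) = Add(Mul(Rational(1, 5), X), Mul(Rational(1, 5), u)) (Function('r')(X, u) = Mul(Rational(1, 5), Add(X, u)) = Add(Mul(Rational(1, 5), X), Mul(Rational(1, 5), u)))
Add(Mul(Add(12, 13), 16), Mul(Function('r')(Function('m')(Function('Z')(4)), 21), 1400)) = Add(Mul(Add(12, 13), 16), Mul(Add(Mul(Rational(1, 5), Mul(Rational(1, 24), 4)), Mul(Rational(1, 5), 21)), 1400)) = Add(Mul(25, 16), Mul(Add(Mul(Rational(1, 5), Rational(1, 6)), Rational(21, 5)), 1400)) = Add(400, Mul(Add(Rational(1, 30), Rational(21, 5)), 1400)) = Add(400, Mul(Rational(127, 30), 1400)) = Add(400, Rational(17780, 3)) = Rational(18980, 3)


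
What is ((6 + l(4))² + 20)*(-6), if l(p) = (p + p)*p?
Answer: -8784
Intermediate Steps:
l(p) = 2*p² (l(p) = (2*p)*p = 2*p²)
((6 + l(4))² + 20)*(-6) = ((6 + 2*4²)² + 20)*(-6) = ((6 + 2*16)² + 20)*(-6) = ((6 + 32)² + 20)*(-6) = (38² + 20)*(-6) = (1444 + 20)*(-6) = 1464*(-6) = -8784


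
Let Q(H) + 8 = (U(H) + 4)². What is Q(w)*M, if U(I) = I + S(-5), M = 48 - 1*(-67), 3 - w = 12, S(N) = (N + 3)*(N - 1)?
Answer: 4715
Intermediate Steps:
S(N) = (-1 + N)*(3 + N) (S(N) = (3 + N)*(-1 + N) = (-1 + N)*(3 + N))
w = -9 (w = 3 - 1*12 = 3 - 12 = -9)
M = 115 (M = 48 + 67 = 115)
U(I) = 12 + I (U(I) = I + (-3 + (-5)² + 2*(-5)) = I + (-3 + 25 - 10) = I + 12 = 12 + I)
Q(H) = -8 + (16 + H)² (Q(H) = -8 + ((12 + H) + 4)² = -8 + (16 + H)²)
Q(w)*M = (-8 + (16 - 9)²)*115 = (-8 + 7²)*115 = (-8 + 49)*115 = 41*115 = 4715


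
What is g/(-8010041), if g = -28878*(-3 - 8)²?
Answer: 3494238/8010041 ≈ 0.43623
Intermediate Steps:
g = -3494238 (g = -28878*(-11)² = -28878*121 = -3494238)
g/(-8010041) = -3494238/(-8010041) = -3494238*(-1/8010041) = 3494238/8010041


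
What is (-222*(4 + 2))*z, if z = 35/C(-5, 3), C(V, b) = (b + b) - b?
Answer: -15540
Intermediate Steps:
C(V, b) = b (C(V, b) = 2*b - b = b)
z = 35/3 ≈ 11.667
(-222*(4 + 2))*z = -222*(4 + 2)*(35/3) = -222*6*(35/3) = -37*36*(35/3) = -1332*35/3 = -15540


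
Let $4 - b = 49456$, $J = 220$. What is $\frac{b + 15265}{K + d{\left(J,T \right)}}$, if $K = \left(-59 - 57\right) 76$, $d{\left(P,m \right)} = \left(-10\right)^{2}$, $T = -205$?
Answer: $\frac{34187}{8716} \approx 3.9223$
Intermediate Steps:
$b = -49452$ ($b = 4 - 49456 = -49452$)
$d{\left(P,m \right)} = 100$
$K = -8816$ ($K = \left(-116\right) 76 = -8816$)
$\frac{b + 15265}{K + d{\left(J,T \right)}} = \frac{-49452 + 15265}{-8816 + 100} = - \frac{34187}{-8716} = \left(-34187\right) \left(- \frac{1}{8716}\right) = \frac{34187}{8716}$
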